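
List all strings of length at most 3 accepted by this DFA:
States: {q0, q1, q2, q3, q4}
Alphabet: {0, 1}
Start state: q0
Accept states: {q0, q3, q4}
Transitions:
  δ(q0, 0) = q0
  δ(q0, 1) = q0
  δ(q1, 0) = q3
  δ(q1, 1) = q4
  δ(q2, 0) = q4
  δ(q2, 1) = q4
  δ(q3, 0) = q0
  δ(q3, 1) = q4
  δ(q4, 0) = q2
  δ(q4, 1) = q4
ε, 0, 1, 00, 01, 10, 11, 000, 001, 010, 011, 100, 101, 110, 111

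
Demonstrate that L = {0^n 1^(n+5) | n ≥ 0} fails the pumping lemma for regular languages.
Assume L is regular with pumping length p. Idea: pumping the 0-block breaks the fixed offset of 5.
Choose s = 0^p 1^(p+5) ∈ L. By the pumping lemma, s = xyz with |xy| ≤ p, |y| > 0, so y = 0^k with k ≥ 1. Then xy²z = 0^(p+k) 1^(p+5). For this to be in L we would need p+5 = (p+k)+5, i.e. k = 0, contradicting k ≥ 1. So xy²z ∉ L.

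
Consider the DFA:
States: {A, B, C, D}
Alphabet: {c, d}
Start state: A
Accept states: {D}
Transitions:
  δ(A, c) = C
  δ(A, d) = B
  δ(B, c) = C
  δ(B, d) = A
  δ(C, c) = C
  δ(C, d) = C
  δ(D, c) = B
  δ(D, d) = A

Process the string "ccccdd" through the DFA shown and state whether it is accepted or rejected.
Processing string "ccccdd":
  A --c--> C
  C --c--> C
  C --c--> C
  C --c--> C
  C --d--> C
  C --d--> C
Final state: C
Accept states: {D}
No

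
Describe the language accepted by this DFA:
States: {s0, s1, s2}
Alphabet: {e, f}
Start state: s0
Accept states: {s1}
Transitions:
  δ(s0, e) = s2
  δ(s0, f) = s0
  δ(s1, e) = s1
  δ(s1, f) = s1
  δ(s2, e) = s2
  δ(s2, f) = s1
Testing a few strings:
  'e' → reject
  'f' → reject
  'fee' → reject
  'ee' → reject
State roles: s0=no e seen yet; s1=substring ef seen; s2=seen a e, waiting for f
All strings over {e,f} containing the substring ef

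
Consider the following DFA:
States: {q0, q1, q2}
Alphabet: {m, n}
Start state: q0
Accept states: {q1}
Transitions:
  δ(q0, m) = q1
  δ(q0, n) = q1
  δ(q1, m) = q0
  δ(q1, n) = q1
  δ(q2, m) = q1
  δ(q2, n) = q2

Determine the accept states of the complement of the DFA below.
Complement accept states = All states \ Original accept states
= {q0, q1, q2} \ {q1}
{q0, q2}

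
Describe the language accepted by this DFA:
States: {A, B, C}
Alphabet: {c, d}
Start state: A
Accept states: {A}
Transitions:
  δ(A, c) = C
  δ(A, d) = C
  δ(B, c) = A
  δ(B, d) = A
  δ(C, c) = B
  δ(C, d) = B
Testing a few strings:
  'cccd' → reject
  'dd' → reject
  'ccdd' → reject
  'cddc' → reject
State roles: A=length ≡ 0 (mod 3); B=length ≡ 2 (mod 3); C=length ≡ 1 (mod 3)
All strings over {c,d} whose length is a multiple of 3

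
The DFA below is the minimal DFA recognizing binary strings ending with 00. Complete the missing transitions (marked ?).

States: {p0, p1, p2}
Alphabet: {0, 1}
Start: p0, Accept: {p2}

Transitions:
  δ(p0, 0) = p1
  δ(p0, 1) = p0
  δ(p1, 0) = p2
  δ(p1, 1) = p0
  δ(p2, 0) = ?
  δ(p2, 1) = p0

From the language and accept set, identify what each state tracks — p0: last symbol not 0; p1: one trailing 0; p2: two trailing 0's.
Each missing δ(q, a) is the state matching the new tracked value after reading a.
δ(p2, 0) = p2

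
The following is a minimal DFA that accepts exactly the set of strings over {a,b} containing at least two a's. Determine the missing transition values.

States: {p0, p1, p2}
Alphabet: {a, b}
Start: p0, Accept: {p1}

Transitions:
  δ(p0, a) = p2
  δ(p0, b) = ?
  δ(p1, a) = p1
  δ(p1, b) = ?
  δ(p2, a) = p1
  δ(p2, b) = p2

From the language and accept set, identify what each state tracks — p0: zero a's seen; p1: ≥ two a's seen; p2: one a seen.
Each missing δ(q, a) is the state matching the new tracked value after reading a.
δ(p0, b) = p0; δ(p1, b) = p1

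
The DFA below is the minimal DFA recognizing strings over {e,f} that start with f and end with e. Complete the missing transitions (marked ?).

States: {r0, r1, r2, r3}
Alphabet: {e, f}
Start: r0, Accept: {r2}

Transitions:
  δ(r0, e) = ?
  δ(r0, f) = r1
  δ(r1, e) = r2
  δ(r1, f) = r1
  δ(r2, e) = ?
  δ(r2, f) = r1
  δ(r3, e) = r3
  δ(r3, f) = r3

From the language and accept set, identify what each state tracks — r0: no input read; r1: started with f, last symbol f; r2: started with f, last symbol e; r3: started with e (dead).
Each missing δ(q, a) is the state matching the new tracked value after reading a.
δ(r0, e) = r3; δ(r2, e) = r2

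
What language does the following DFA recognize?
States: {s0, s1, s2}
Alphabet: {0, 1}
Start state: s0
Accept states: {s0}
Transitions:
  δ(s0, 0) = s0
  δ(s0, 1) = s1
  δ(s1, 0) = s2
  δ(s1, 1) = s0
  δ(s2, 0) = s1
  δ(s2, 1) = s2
Testing a few strings:
  '0' → accept
  '0001' → reject
  '1' → reject
  '1101' → reject
State roles: s0=value ≡ 0 (mod 3); s1=value ≡ 1 (mod 3); s2=value ≡ 2 (mod 3)
All binary strings representing a multiple of 3 (read in base 2; leading zeros allowed and ε counts as 0)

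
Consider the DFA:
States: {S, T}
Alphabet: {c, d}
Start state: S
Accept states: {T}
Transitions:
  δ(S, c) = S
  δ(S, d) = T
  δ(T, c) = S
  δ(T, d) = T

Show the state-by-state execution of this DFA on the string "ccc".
read 'c': S → S
  read 'c': S → S
  read 'c': S → S
S -> S -> S -> S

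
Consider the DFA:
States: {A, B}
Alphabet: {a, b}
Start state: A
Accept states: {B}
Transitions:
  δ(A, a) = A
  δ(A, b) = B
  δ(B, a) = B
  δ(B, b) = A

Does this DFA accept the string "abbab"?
Processing string "abbab":
  A --a--> A
  A --b--> B
  B --b--> A
  A --a--> A
  A --b--> B
Final state: B
Accept states: {B}
Yes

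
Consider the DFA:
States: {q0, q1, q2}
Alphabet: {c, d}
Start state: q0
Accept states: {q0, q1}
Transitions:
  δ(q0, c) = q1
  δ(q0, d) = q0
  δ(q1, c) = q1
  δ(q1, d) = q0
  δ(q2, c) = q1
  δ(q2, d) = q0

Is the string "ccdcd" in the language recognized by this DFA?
Processing string "ccdcd":
  q0 --c--> q1
  q1 --c--> q1
  q1 --d--> q0
  q0 --c--> q1
  q1 --d--> q0
Final state: q0
Accept states: {q0, q1}
Yes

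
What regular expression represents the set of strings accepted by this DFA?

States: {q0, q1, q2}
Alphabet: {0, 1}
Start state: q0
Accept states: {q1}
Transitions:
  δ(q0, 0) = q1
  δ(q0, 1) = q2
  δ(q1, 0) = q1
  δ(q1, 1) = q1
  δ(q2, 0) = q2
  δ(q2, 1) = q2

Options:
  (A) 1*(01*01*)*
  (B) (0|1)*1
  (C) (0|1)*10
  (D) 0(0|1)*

Check each option against the DFA on short strings; one disagreement eliminates an option:
  (A) 1*(01*01*)*: on ε the DFA stays in q0 and rejects (q0 ∉ Accept), but the regex matches it → eliminate
  (B) (0|1)*1: on '0' the DFA goes q0 → q1 and accepts (q1 ∈ Accept), but the regex does not match it → eliminate
  (C) (0|1)*10: on '0' the DFA goes q0 → q1 and accepts (q1 ∈ Accept), but the regex does not match it → eliminate
  (D) 0(0|1)*: agrees with the DFA on every string of length ≤ 6
Only (D) is consistent with the DFA.
(D) 0(0|1)*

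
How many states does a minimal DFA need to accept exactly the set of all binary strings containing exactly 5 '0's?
By Myhill–Nerode, count the distinguishable equivalence classes: 7 classes — having seen 0, 1, …, 5, or >5 copies of '0'; the count-5 class is the only accepting one and >5 is dead.
7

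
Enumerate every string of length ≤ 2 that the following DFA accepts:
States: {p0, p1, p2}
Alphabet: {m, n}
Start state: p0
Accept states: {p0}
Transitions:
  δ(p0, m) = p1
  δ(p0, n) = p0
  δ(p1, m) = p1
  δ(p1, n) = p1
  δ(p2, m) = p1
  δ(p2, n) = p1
ε, n, nn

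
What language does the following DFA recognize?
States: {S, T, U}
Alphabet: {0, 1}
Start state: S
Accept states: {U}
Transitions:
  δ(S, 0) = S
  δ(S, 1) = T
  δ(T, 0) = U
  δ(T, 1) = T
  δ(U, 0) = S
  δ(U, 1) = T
Testing a few strings:
  '1010' → accept
  '000' → reject
  '10' → accept
  '101' → reject
State roles: S=no suffix match; T=one trailing 1; U=suffix is 10
All binary strings ending with 10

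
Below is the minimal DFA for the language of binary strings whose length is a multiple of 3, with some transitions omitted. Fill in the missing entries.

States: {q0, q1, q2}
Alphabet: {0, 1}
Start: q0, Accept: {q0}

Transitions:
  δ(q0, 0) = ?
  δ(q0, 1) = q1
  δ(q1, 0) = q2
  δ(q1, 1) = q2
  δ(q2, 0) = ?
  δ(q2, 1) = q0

From the language and accept set, identify what each state tracks — q0: length ≡ 0 (mod 3); q1: length ≡ 1 (mod 3); q2: length ≡ 2 (mod 3).
Each missing δ(q, a) is the state matching the new tracked value after reading a.
δ(q0, 0) = q1; δ(q2, 0) = q0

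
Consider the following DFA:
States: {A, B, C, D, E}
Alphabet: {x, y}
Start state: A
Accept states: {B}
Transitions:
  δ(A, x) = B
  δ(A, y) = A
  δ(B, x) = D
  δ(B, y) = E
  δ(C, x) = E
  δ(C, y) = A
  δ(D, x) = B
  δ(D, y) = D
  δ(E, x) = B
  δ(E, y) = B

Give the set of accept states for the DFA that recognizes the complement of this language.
Complement accept states = All states \ Original accept states
= {A, B, C, D, E} \ {B}
{A, C, D, E}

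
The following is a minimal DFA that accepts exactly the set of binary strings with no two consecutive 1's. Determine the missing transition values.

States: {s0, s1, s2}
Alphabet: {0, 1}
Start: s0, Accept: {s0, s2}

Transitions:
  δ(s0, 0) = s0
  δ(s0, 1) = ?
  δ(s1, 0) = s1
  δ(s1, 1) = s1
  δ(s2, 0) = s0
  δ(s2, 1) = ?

From the language and accept set, identify what each state tracks — s0: last symbol not 1 (ok); s1: saw 11 (dead); s2: last symbol 1 (ok).
Each missing δ(q, a) is the state matching the new tracked value after reading a.
δ(s0, 1) = s2; δ(s2, 1) = s1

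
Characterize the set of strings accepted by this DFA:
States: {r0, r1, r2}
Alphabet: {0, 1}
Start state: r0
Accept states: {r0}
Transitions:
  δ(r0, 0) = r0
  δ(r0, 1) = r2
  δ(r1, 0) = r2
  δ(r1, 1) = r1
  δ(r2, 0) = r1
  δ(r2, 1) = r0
Testing a few strings:
  '01' → reject
  '101' → reject
  '110' → accept
  '10' → reject
State roles: r0=value ≡ 0 (mod 3); r1=value ≡ 2 (mod 3); r2=value ≡ 1 (mod 3)
All binary strings representing a multiple of 3 (read in base 2; leading zeros allowed and ε counts as 0)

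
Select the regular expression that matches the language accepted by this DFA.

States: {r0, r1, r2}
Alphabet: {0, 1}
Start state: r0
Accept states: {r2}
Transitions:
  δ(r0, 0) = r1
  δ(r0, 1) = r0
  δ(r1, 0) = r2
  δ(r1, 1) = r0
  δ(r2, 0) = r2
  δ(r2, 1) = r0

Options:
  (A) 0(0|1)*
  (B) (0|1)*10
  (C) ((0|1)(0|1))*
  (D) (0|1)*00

Check each option against the DFA on short strings; one disagreement eliminates an option:
  (A) 0(0|1)*: on '0' the DFA goes r0 → r1 and rejects (r1 ∉ Accept), but the regex matches it → eliminate
  (B) (0|1)*10: on '00' the DFA goes r0 → r1 → r2 and accepts (r2 ∈ Accept), but the regex does not match it → eliminate
  (C) ((0|1)(0|1))*: on ε the DFA stays in r0 and rejects (r0 ∉ Accept), but the regex matches it → eliminate
  (D) (0|1)*00: agrees with the DFA on every string of length ≤ 6
Only (D) is consistent with the DFA.
(D) (0|1)*00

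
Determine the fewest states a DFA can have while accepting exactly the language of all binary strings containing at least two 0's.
By Myhill–Nerode, count the distinguishable equivalence classes: three classes — 0, 1, or ≥2 0's seen.
3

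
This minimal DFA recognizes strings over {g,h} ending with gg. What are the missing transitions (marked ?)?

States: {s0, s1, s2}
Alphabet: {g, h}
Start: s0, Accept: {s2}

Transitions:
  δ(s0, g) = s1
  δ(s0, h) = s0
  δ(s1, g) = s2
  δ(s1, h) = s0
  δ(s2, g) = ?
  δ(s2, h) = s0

From the language and accept set, identify what each state tracks — s0: last symbol not g; s1: one trailing g; s2: two trailing g's.
Each missing δ(q, a) is the state matching the new tracked value after reading a.
δ(s2, g) = s2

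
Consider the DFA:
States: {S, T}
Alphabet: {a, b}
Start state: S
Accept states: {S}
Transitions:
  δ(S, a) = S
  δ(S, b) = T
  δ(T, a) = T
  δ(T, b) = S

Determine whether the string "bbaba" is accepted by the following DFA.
Processing string "bbaba":
  S --b--> T
  T --b--> S
  S --a--> S
  S --b--> T
  T --a--> T
Final state: T
Accept states: {S}
No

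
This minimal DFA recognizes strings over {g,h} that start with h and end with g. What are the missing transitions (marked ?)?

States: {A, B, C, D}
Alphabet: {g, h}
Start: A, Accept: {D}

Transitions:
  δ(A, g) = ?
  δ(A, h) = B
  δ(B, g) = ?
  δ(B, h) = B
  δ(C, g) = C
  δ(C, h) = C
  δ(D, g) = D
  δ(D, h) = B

From the language and accept set, identify what each state tracks — A: no input read; B: started with h, last symbol h; C: started with g (dead); D: started with h, last symbol g.
Each missing δ(q, a) is the state matching the new tracked value after reading a.
δ(A, g) = C; δ(B, g) = D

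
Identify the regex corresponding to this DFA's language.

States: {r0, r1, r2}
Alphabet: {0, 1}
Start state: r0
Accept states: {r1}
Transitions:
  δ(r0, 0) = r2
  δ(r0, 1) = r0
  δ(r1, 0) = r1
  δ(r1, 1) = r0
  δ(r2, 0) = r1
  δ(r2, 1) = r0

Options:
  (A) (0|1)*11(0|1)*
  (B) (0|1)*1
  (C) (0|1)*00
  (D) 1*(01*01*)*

Check each option against the DFA on short strings; one disagreement eliminates an option:
  (A) (0|1)*11(0|1)*: on '00' the DFA goes r0 → r2 → r1 and accepts (r1 ∈ Accept), but the regex does not match it → eliminate
  (B) (0|1)*1: on '1' the DFA goes r0 → r0 and rejects (r0 ∉ Accept), but the regex matches it → eliminate
  (C) (0|1)*00: agrees with the DFA on every string of length ≤ 6
  (D) 1*(01*01*)*: on ε the DFA stays in r0 and rejects (r0 ∉ Accept), but the regex matches it → eliminate
Only (C) is consistent with the DFA.
(C) (0|1)*00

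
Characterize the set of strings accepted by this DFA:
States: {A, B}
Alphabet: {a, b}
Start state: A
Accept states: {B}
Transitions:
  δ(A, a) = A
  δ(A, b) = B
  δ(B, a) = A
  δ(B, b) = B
Testing a few strings:
  'bb' → accept
  'bab' → accept
  'a' → reject
  'b' → accept
State roles: A=last symbol not b; B=last symbol is b
All strings over {a,b} ending with b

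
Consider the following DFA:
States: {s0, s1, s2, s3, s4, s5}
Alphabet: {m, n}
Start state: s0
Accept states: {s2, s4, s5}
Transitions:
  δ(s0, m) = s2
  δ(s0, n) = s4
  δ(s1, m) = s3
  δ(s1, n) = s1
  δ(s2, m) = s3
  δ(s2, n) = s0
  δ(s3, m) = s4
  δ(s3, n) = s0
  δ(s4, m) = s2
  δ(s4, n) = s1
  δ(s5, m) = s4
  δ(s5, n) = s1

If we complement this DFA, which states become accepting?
Complement accept states = All states \ Original accept states
= {s0, s1, s2, s3, s4, s5} \ {s2, s4, s5}
{s0, s1, s3}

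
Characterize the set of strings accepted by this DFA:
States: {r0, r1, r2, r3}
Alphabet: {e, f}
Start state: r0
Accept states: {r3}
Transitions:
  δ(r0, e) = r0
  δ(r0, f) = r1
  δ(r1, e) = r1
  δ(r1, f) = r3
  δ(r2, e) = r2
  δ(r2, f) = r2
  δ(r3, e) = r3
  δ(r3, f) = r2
Testing a few strings:
  'e' → reject
  'fe' → reject
  'efee' → reject
  'feef' → accept
State roles: r0=zero f's; r1=one f; r2=≥ three f's (dead); r3=two f's
All strings over {e,f} containing exactly two f's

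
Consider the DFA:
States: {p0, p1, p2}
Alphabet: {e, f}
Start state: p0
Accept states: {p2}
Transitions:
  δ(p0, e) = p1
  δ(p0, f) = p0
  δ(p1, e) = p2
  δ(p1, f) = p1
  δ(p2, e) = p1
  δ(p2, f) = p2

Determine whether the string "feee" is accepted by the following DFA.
Processing string "feee":
  p0 --f--> p0
  p0 --e--> p1
  p1 --e--> p2
  p2 --e--> p1
Final state: p1
Accept states: {p2}
No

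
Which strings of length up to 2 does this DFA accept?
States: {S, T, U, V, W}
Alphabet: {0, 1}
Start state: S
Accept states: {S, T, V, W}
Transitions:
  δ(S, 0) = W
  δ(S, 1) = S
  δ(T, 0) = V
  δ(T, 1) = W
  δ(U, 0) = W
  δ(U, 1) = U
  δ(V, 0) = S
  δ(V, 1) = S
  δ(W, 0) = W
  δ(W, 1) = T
ε, 0, 1, 00, 01, 10, 11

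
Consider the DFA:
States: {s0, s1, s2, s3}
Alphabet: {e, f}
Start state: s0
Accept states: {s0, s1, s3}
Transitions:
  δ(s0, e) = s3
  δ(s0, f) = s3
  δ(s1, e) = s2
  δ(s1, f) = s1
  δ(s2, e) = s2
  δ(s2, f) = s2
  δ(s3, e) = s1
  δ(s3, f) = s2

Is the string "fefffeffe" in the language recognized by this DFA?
Processing string "fefffeffe":
  s0 --f--> s3
  s3 --e--> s1
  s1 --f--> s1
  s1 --f--> s1
  s1 --f--> s1
  s1 --e--> s2
  s2 --f--> s2
  s2 --f--> s2
  s2 --e--> s2
Final state: s2
Accept states: {s0, s1, s3}
No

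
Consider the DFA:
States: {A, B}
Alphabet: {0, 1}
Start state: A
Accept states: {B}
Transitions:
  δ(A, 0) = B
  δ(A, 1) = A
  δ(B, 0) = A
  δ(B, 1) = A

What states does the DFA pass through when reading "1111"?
read '1': A → A
  read '1': A → A
  read '1': A → A
  read '1': A → A
A -> A -> A -> A -> A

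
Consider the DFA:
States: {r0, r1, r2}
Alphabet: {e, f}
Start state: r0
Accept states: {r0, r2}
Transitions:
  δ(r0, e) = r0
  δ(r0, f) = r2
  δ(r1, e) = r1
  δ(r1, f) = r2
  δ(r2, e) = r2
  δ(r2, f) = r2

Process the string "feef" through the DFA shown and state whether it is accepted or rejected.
Processing string "feef":
  r0 --f--> r2
  r2 --e--> r2
  r2 --e--> r2
  r2 --f--> r2
Final state: r2
Accept states: {r0, r2}
Yes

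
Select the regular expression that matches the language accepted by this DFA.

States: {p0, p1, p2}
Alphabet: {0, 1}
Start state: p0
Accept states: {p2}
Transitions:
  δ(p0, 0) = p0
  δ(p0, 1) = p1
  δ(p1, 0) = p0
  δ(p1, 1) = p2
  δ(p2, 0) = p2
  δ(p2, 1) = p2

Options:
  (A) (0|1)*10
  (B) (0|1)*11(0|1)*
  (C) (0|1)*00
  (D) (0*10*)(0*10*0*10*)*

Check each option against the DFA on short strings; one disagreement eliminates an option:
  (A) (0|1)*10: on '10' the DFA goes p0 → p1 → p0 and rejects (p0 ∉ Accept), but the regex matches it → eliminate
  (B) (0|1)*11(0|1)*: agrees with the DFA on every string of length ≤ 6
  (C) (0|1)*00: on '00' the DFA goes p0 → p0 → p0 and rejects (p0 ∉ Accept), but the regex matches it → eliminate
  (D) (0*10*)(0*10*0*10*)*: on '1' the DFA goes p0 → p1 and rejects (p1 ∉ Accept), but the regex matches it → eliminate
Only (B) is consistent with the DFA.
(B) (0|1)*11(0|1)*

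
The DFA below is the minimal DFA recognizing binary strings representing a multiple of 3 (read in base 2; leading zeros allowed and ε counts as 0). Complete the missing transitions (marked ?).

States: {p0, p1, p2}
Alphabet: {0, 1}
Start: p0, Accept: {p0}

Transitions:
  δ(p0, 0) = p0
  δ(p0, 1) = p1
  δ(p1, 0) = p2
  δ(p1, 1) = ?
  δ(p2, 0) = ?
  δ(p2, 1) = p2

From the language and accept set, identify what each state tracks — p0: value ≡ 0 (mod 3); p1: value ≡ 1 (mod 3); p2: value ≡ 2 (mod 3).
Each missing δ(q, a) is the state matching the new tracked value after reading a.
δ(p1, 1) = p0; δ(p2, 0) = p1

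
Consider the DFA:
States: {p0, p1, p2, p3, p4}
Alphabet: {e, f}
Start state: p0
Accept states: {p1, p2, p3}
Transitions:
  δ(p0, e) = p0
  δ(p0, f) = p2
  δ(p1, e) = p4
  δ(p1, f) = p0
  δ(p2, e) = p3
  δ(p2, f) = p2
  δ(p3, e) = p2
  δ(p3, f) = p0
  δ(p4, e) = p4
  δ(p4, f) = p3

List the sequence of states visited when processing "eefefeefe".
read 'e': p0 → p0
  read 'e': p0 → p0
  read 'f': p0 → p2
  read 'e': p2 → p3
  read 'f': p3 → p0
  read 'e': p0 → p0
  read 'e': p0 → p0
  read 'f': p0 → p2
  read 'e': p2 → p3
p0 -> p0 -> p0 -> p2 -> p3 -> p0 -> p0 -> p0 -> p2 -> p3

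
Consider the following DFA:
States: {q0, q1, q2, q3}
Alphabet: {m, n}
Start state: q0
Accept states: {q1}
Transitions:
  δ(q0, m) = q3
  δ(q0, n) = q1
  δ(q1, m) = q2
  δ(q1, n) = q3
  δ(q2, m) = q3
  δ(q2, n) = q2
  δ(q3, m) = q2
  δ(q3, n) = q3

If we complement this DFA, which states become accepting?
Complement accept states = All states \ Original accept states
= {q0, q1, q2, q3} \ {q1}
{q0, q2, q3}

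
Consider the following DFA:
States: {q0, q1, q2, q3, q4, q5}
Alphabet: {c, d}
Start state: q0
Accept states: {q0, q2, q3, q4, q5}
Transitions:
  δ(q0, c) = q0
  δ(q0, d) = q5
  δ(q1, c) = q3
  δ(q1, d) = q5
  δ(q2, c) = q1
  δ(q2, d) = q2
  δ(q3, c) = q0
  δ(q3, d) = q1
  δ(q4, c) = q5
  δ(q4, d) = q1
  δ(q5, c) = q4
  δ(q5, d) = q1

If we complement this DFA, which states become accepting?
Complement accept states = All states \ Original accept states
= {q0, q1, q2, q3, q4, q5} \ {q0, q2, q3, q4, q5}
{q1}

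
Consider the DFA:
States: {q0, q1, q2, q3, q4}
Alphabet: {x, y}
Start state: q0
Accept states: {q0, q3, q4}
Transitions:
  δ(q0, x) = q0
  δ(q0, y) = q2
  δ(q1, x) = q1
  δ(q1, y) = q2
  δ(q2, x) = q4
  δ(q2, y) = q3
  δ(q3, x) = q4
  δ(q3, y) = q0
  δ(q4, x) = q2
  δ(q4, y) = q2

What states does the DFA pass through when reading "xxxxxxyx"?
read 'x': q0 → q0
  read 'x': q0 → q0
  read 'x': q0 → q0
  read 'x': q0 → q0
  read 'x': q0 → q0
  read 'x': q0 → q0
  read 'y': q0 → q2
  read 'x': q2 → q4
q0 -> q0 -> q0 -> q0 -> q0 -> q0 -> q0 -> q2 -> q4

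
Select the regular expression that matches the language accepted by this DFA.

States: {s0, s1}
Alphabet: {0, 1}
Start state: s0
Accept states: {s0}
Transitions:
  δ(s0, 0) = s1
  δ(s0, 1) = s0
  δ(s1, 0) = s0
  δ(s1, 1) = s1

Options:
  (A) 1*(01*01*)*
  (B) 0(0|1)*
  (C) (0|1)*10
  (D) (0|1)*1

Check each option against the DFA on short strings; one disagreement eliminates an option:
  (A) 1*(01*01*)*: agrees with the DFA on every string of length ≤ 6
  (B) 0(0|1)*: on ε the DFA stays in s0 and accepts (s0 ∈ Accept), but the regex does not match it → eliminate
  (C) (0|1)*10: on ε the DFA stays in s0 and accepts (s0 ∈ Accept), but the regex does not match it → eliminate
  (D) (0|1)*1: on ε the DFA stays in s0 and accepts (s0 ∈ Accept), but the regex does not match it → eliminate
Only (A) is consistent with the DFA.
(A) 1*(01*01*)*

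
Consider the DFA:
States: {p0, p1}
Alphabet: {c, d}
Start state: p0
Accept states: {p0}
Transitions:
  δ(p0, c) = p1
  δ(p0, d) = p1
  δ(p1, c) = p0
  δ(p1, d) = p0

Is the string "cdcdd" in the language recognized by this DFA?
Processing string "cdcdd":
  p0 --c--> p1
  p1 --d--> p0
  p0 --c--> p1
  p1 --d--> p0
  p0 --d--> p1
Final state: p1
Accept states: {p0}
No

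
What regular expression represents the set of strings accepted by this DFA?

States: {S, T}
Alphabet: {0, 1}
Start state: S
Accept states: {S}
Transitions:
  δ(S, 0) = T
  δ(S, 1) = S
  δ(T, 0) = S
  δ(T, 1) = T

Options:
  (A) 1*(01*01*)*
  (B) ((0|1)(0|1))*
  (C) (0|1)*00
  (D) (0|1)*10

Check each option against the DFA on short strings; one disagreement eliminates an option:
  (A) 1*(01*01*)*: agrees with the DFA on every string of length ≤ 6
  (B) ((0|1)(0|1))*: on '1' the DFA goes S → S and accepts (S ∈ Accept), but the regex does not match it → eliminate
  (C) (0|1)*00: on ε the DFA stays in S and accepts (S ∈ Accept), but the regex does not match it → eliminate
  (D) (0|1)*10: on ε the DFA stays in S and accepts (S ∈ Accept), but the regex does not match it → eliminate
Only (A) is consistent with the DFA.
(A) 1*(01*01*)*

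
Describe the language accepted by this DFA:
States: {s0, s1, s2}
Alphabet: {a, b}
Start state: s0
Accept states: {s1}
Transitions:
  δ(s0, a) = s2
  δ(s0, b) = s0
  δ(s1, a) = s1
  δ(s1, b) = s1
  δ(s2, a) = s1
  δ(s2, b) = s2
Testing a few strings:
  'ba' → reject
  'ab' → reject
  'b' → reject
  'aba' → accept
State roles: s0=zero a's seen; s1=≥ two a's seen; s2=one a seen
All strings over {a,b} containing at least two a's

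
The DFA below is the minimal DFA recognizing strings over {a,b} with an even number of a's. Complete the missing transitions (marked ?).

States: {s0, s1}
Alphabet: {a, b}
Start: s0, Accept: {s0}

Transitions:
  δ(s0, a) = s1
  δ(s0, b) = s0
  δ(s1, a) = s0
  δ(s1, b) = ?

From the language and accept set, identify what each state tracks — s0: even number of a's so far; s1: odd number of a's so far.
Each missing δ(q, a) is the state matching the new tracked value after reading a.
δ(s1, b) = s1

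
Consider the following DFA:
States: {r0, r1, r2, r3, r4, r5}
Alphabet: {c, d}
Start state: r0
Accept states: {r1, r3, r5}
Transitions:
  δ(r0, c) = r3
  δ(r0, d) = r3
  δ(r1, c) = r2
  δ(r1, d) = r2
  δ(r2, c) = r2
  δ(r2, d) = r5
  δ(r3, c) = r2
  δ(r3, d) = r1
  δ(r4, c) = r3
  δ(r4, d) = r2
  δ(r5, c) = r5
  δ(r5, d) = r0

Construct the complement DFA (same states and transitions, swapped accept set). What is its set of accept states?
Complement accept states = All states \ Original accept states
= {r0, r1, r2, r3, r4, r5} \ {r1, r3, r5}
{r0, r2, r4}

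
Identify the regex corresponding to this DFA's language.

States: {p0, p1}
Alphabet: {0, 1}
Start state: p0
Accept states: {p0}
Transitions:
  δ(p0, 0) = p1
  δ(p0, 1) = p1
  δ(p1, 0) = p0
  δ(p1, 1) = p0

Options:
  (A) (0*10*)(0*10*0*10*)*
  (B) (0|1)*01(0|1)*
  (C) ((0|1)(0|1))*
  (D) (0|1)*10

Check each option against the DFA on short strings; one disagreement eliminates an option:
  (A) (0*10*)(0*10*0*10*)*: on ε the DFA stays in p0 and accepts (p0 ∈ Accept), but the regex does not match it → eliminate
  (B) (0|1)*01(0|1)*: on ε the DFA stays in p0 and accepts (p0 ∈ Accept), but the regex does not match it → eliminate
  (C) ((0|1)(0|1))*: agrees with the DFA on every string of length ≤ 6
  (D) (0|1)*10: on ε the DFA stays in p0 and accepts (p0 ∈ Accept), but the regex does not match it → eliminate
Only (C) is consistent with the DFA.
(C) ((0|1)(0|1))*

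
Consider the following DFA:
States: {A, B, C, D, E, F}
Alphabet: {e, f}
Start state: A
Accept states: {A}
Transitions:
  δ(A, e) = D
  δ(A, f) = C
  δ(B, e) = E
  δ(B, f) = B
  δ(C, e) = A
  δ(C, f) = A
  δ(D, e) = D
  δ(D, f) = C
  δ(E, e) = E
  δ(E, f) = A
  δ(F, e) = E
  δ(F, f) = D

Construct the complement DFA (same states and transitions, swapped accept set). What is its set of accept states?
Complement accept states = All states \ Original accept states
= {A, B, C, D, E, F} \ {A}
{B, C, D, E, F}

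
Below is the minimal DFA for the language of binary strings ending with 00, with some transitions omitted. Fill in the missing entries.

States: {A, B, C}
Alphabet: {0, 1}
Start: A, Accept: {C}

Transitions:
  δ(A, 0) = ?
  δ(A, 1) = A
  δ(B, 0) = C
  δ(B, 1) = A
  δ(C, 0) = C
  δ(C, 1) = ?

From the language and accept set, identify what each state tracks — A: last symbol not 0; B: one trailing 0; C: two trailing 0's.
Each missing δ(q, a) is the state matching the new tracked value after reading a.
δ(A, 0) = B; δ(C, 1) = A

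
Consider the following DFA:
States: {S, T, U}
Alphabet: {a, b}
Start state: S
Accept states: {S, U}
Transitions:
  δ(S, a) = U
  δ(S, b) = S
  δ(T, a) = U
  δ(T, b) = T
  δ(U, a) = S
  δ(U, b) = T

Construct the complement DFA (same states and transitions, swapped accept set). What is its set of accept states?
Complement accept states = All states \ Original accept states
= {S, T, U} \ {S, U}
{T}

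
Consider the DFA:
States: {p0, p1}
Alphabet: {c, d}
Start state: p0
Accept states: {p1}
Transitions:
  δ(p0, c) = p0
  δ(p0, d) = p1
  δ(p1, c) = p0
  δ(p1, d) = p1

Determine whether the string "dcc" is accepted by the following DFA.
Processing string "dcc":
  p0 --d--> p1
  p1 --c--> p0
  p0 --c--> p0
Final state: p0
Accept states: {p1}
No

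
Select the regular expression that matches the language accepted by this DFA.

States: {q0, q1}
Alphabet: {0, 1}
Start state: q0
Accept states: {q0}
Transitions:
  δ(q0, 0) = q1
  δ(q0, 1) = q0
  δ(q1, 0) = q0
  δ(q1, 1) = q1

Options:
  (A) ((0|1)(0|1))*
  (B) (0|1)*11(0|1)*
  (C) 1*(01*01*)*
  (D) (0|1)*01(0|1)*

Check each option against the DFA on short strings; one disagreement eliminates an option:
  (A) ((0|1)(0|1))*: on '1' the DFA goes q0 → q0 and accepts (q0 ∈ Accept), but the regex does not match it → eliminate
  (B) (0|1)*11(0|1)*: on ε the DFA stays in q0 and accepts (q0 ∈ Accept), but the regex does not match it → eliminate
  (C) 1*(01*01*)*: agrees with the DFA on every string of length ≤ 6
  (D) (0|1)*01(0|1)*: on ε the DFA stays in q0 and accepts (q0 ∈ Accept), but the regex does not match it → eliminate
Only (C) is consistent with the DFA.
(C) 1*(01*01*)*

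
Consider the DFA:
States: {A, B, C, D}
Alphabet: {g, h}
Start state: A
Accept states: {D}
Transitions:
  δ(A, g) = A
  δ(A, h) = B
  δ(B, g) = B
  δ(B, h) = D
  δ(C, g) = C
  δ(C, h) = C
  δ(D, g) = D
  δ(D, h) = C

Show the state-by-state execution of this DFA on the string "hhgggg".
read 'h': A → B
  read 'h': B → D
  read 'g': D → D
  read 'g': D → D
  read 'g': D → D
  read 'g': D → D
A -> B -> D -> D -> D -> D -> D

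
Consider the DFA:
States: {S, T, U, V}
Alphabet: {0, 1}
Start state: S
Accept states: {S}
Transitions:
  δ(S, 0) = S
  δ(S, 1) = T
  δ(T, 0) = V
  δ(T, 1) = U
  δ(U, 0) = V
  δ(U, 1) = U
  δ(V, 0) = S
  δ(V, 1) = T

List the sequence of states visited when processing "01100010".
read '0': S → S
  read '1': S → T
  read '1': T → U
  read '0': U → V
  read '0': V → S
  read '0': S → S
  read '1': S → T
  read '0': T → V
S -> S -> T -> U -> V -> S -> S -> T -> V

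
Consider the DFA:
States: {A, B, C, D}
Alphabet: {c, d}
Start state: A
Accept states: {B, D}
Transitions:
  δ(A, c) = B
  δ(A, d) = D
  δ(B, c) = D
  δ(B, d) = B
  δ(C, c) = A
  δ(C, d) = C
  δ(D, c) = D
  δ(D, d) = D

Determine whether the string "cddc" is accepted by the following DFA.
Processing string "cddc":
  A --c--> B
  B --d--> B
  B --d--> B
  B --c--> D
Final state: D
Accept states: {B, D}
Yes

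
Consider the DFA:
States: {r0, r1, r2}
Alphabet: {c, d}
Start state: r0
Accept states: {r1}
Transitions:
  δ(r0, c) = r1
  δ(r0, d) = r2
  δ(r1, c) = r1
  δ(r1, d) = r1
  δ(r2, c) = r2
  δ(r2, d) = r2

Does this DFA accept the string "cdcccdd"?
Processing string "cdcccdd":
  r0 --c--> r1
  r1 --d--> r1
  r1 --c--> r1
  r1 --c--> r1
  r1 --c--> r1
  r1 --d--> r1
  r1 --d--> r1
Final state: r1
Accept states: {r1}
Yes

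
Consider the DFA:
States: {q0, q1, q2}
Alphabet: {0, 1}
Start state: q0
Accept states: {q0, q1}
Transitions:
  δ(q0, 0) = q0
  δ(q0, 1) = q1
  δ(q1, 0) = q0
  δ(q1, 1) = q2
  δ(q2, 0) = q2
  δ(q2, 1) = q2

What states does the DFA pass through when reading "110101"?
read '1': q0 → q1
  read '1': q1 → q2
  read '0': q2 → q2
  read '1': q2 → q2
  read '0': q2 → q2
  read '1': q2 → q2
q0 -> q1 -> q2 -> q2 -> q2 -> q2 -> q2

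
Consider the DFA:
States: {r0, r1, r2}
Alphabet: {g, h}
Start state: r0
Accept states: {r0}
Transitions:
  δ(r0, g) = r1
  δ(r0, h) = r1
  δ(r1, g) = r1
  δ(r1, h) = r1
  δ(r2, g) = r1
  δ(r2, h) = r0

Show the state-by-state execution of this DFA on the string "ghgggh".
read 'g': r0 → r1
  read 'h': r1 → r1
  read 'g': r1 → r1
  read 'g': r1 → r1
  read 'g': r1 → r1
  read 'h': r1 → r1
r0 -> r1 -> r1 -> r1 -> r1 -> r1 -> r1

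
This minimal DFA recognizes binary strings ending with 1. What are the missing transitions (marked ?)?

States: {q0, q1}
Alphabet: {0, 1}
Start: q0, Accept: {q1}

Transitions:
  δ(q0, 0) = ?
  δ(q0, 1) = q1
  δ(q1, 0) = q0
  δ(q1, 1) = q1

From the language and accept set, identify what each state tracks — q0: last symbol not 1; q1: last symbol is 1.
Each missing δ(q, a) is the state matching the new tracked value after reading a.
δ(q0, 0) = q0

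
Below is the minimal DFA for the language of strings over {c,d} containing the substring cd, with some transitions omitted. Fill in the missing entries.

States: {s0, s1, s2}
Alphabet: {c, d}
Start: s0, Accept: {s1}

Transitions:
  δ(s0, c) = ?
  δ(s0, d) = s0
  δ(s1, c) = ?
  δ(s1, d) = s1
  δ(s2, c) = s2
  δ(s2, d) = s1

From the language and accept set, identify what each state tracks — s0: no c seen yet; s1: substring cd seen; s2: seen a c, waiting for d.
Each missing δ(q, a) is the state matching the new tracked value after reading a.
δ(s0, c) = s2; δ(s1, c) = s1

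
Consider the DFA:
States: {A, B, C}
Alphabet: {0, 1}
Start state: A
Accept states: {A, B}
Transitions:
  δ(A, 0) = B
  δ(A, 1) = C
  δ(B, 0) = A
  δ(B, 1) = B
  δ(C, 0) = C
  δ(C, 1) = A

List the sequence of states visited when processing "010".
read '0': A → B
  read '1': B → B
  read '0': B → A
A -> B -> B -> A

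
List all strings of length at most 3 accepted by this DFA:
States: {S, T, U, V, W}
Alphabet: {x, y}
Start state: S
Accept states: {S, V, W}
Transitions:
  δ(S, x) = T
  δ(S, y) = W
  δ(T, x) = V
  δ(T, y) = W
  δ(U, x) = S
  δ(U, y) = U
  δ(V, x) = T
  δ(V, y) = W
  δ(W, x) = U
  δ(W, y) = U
ε, y, xx, xy, xxy, yxx, yyx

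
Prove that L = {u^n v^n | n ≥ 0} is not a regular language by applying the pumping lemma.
Assume L is regular with pumping length p. Idea: pumping the u-block changes the count balance.
Choose s = u^p v^p (length 2p ≥ p). By the pumping lemma, s = xyz with |xy| ≤ p, |y| > 0. So y = u^k for some k > 0 (since xy is entirely within the u's). Pumping gives xy²z = u^(p+k) v^p, which is not in L since p+k ≠ p.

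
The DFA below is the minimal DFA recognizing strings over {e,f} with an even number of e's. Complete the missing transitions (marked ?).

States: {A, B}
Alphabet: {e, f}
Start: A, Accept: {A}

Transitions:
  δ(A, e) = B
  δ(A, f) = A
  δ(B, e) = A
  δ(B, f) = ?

From the language and accept set, identify what each state tracks — A: even number of e's so far; B: odd number of e's so far.
Each missing δ(q, a) is the state matching the new tracked value after reading a.
δ(B, f) = B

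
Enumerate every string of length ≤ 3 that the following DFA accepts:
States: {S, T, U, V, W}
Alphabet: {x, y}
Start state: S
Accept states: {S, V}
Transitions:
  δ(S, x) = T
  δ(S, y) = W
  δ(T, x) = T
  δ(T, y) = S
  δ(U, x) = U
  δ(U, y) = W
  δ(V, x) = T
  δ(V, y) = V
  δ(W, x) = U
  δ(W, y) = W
ε, xy, xxy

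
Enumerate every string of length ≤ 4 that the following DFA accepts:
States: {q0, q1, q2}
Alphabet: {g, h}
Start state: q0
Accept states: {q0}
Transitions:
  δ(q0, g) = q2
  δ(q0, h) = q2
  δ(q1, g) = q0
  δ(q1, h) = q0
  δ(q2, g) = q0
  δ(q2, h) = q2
ε, gg, hg, ghg, hhg, gggg, gghg, ghhg, hggg, hghg, hhhg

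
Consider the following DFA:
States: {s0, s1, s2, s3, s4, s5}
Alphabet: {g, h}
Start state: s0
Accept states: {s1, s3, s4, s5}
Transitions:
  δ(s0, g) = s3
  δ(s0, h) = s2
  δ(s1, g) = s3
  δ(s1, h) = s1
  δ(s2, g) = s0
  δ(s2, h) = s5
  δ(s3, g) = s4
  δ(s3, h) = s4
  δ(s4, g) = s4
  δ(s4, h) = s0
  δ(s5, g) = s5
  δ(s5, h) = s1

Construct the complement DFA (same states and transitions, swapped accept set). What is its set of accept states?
Complement accept states = All states \ Original accept states
= {s0, s1, s2, s3, s4, s5} \ {s1, s3, s4, s5}
{s0, s2}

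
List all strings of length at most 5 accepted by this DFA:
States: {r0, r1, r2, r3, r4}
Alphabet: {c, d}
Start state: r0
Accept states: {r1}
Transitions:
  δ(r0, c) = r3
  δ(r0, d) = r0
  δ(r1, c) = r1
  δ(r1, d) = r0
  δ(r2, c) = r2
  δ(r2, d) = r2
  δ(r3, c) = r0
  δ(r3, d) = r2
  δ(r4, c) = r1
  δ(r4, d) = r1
None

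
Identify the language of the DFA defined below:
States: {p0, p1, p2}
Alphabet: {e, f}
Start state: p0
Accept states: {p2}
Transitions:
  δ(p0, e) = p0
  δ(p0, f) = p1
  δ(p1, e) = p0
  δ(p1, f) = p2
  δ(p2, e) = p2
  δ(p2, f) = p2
Testing a few strings:
  'ff' → accept
  'fefe' → reject
  'f' → reject
  'fe' → reject
State roles: p0=no progress toward ff; p1=one trailing f; p2=substring ff seen
All strings over {e,f} containing the substring ff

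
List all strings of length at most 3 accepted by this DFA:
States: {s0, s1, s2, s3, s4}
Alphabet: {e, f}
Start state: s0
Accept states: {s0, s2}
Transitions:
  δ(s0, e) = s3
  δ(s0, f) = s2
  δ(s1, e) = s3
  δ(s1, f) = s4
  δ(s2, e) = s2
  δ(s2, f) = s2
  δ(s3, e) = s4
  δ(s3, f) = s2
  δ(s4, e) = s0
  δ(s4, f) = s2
ε, f, ef, fe, ff, eee, eef, efe, eff, fee, fef, ffe, fff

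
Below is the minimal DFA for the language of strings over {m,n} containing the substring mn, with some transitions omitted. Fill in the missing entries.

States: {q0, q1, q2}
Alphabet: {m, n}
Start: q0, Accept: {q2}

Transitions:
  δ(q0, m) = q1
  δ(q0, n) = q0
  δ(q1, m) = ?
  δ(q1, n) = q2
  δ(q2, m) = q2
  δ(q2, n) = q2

From the language and accept set, identify what each state tracks — q0: no m seen yet; q1: seen a m, waiting for n; q2: substring mn seen.
Each missing δ(q, a) is the state matching the new tracked value after reading a.
δ(q1, m) = q1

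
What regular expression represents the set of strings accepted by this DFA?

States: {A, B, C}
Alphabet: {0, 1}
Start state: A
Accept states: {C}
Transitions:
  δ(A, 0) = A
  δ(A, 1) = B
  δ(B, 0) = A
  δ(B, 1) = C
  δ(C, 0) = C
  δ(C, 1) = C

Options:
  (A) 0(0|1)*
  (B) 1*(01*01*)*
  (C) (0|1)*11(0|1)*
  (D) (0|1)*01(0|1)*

Check each option against the DFA on short strings; one disagreement eliminates an option:
  (A) 0(0|1)*: on '0' the DFA goes A → A and rejects (A ∉ Accept), but the regex matches it → eliminate
  (B) 1*(01*01*)*: on ε the DFA stays in A and rejects (A ∉ Accept), but the regex matches it → eliminate
  (C) (0|1)*11(0|1)*: agrees with the DFA on every string of length ≤ 6
  (D) (0|1)*01(0|1)*: on '01' the DFA goes A → A → B and rejects (B ∉ Accept), but the regex matches it → eliminate
Only (C) is consistent with the DFA.
(C) (0|1)*11(0|1)*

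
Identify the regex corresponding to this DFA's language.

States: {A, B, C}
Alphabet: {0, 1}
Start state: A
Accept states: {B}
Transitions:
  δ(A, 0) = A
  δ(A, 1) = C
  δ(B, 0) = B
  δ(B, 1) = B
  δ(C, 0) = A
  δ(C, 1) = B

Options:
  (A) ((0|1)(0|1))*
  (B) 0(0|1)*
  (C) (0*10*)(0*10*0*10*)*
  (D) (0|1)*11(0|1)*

Check each option against the DFA on short strings; one disagreement eliminates an option:
  (A) ((0|1)(0|1))*: on ε the DFA stays in A and rejects (A ∉ Accept), but the regex matches it → eliminate
  (B) 0(0|1)*: on '0' the DFA goes A → A and rejects (A ∉ Accept), but the regex matches it → eliminate
  (C) (0*10*)(0*10*0*10*)*: on '1' the DFA goes A → C and rejects (C ∉ Accept), but the regex matches it → eliminate
  (D) (0|1)*11(0|1)*: agrees with the DFA on every string of length ≤ 6
Only (D) is consistent with the DFA.
(D) (0|1)*11(0|1)*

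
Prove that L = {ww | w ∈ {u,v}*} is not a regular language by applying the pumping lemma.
Assume L is regular with pumping length p. Idea: pumping the leading u-block breaks the equality of the two halves.
Choose s = u^p v u^p v ∈ L (with w = u^p v). |s| = 2p+2 ≥ p. By the pumping lemma, s = xyz with |xy| ≤ p, |y| > 0, so y = u^k with k ≥ 1, in the first u-block. Then xy²z = u^(p+k) v u^p v, of length 2p+2+k. If k is odd this length is odd, so it cannot be of the form ww. If k is even, each half has length p+1+k/2 ≤ p+k, so the first half lies entirely inside the leading u-block and contains no v, while the second half ends in v; the halves differ. Either way xy²z ∉ L.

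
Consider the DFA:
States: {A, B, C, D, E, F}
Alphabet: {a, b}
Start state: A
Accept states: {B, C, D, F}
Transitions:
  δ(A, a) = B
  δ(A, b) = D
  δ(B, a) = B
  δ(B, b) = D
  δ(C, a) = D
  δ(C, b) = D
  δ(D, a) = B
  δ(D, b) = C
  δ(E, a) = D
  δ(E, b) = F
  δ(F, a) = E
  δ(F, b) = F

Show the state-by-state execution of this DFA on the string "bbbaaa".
read 'b': A → D
  read 'b': D → C
  read 'b': C → D
  read 'a': D → B
  read 'a': B → B
  read 'a': B → B
A -> D -> C -> D -> B -> B -> B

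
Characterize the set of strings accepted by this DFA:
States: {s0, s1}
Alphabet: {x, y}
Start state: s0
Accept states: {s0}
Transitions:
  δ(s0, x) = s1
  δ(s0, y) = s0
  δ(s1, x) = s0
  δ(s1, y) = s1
Testing a few strings:
  'xx' → accept
  'y' → accept
  'yyy' → accept
  'yxx' → accept
State roles: s0=even number of x's so far; s1=odd number of x's so far
All strings over {x,y} with an even number of x's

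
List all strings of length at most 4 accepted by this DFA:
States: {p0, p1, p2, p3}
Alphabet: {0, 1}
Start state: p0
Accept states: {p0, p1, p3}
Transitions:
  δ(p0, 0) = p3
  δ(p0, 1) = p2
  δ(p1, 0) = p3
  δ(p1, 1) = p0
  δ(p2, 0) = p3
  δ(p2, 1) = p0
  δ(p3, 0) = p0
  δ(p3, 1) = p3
ε, 0, 00, 01, 10, 11, 000, 010, 011, 100, 101, 110, 0000, 0001, 0010, 0011, 0100, 0110, 0111, 1000, 1010, 1011, 1100, 1101, 1110, 1111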